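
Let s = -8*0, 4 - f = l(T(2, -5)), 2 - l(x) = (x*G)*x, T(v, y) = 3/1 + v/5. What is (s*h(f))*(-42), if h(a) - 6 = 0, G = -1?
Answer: 0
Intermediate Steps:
T(v, y) = 3 + v/5 (T(v, y) = 3*1 + v*(⅕) = 3 + v/5)
l(x) = 2 + x² (l(x) = 2 - x*(-1)*x = 2 - (-x)*x = 2 - (-1)*x² = 2 + x²)
f = -239/25 (f = 4 - (2 + (3 + (⅕)*2)²) = 4 - (2 + (3 + ⅖)²) = 4 - (2 + (17/5)²) = 4 - (2 + 289/25) = 4 - 1*339/25 = 4 - 339/25 = -239/25 ≈ -9.5600)
h(a) = 6 (h(a) = 6 + 0 = 6)
s = 0
(s*h(f))*(-42) = (0*6)*(-42) = 0*(-42) = 0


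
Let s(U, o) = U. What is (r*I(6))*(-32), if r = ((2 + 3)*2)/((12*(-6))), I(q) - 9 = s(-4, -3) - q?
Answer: -40/9 ≈ -4.4444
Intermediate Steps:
I(q) = 5 - q (I(q) = 9 + (-4 - q) = 5 - q)
r = -5/36 (r = (5*2)/(-72) = 10*(-1/72) = -5/36 ≈ -0.13889)
(r*I(6))*(-32) = -5*(5 - 1*6)/36*(-32) = -5*(5 - 6)/36*(-32) = -5/36*(-1)*(-32) = (5/36)*(-32) = -40/9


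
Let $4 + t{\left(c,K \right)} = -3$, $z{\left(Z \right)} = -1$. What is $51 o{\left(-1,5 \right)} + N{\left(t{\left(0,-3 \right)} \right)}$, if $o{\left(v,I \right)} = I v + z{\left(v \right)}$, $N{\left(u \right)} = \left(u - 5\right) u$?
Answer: $-222$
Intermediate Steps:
$t{\left(c,K \right)} = -7$ ($t{\left(c,K \right)} = -4 - 3 = -7$)
$N{\left(u \right)} = u \left(-5 + u\right)$ ($N{\left(u \right)} = \left(-5 + u\right) u = u \left(-5 + u\right)$)
$o{\left(v,I \right)} = -1 + I v$ ($o{\left(v,I \right)} = I v - 1 = -1 + I v$)
$51 o{\left(-1,5 \right)} + N{\left(t{\left(0,-3 \right)} \right)} = 51 \left(-1 + 5 \left(-1\right)\right) - 7 \left(-5 - 7\right) = 51 \left(-1 - 5\right) - -84 = 51 \left(-6\right) + 84 = -306 + 84 = -222$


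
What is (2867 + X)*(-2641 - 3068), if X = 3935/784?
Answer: -12854744067/784 ≈ -1.6396e+7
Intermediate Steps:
X = 3935/784 (X = 3935*(1/784) = 3935/784 ≈ 5.0191)
(2867 + X)*(-2641 - 3068) = (2867 + 3935/784)*(-2641 - 3068) = (2251663/784)*(-5709) = -12854744067/784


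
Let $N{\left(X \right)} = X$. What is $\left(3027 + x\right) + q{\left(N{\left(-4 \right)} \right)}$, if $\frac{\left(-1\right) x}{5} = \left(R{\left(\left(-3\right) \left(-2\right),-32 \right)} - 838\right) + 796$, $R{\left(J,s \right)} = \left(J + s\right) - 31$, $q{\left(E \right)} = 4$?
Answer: $3526$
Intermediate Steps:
$R{\left(J,s \right)} = -31 + J + s$
$x = 495$ ($x = - 5 \left(\left(\left(-31 - -6 - 32\right) - 838\right) + 796\right) = - 5 \left(\left(\left(-31 + 6 - 32\right) - 838\right) + 796\right) = - 5 \left(\left(-57 - 838\right) + 796\right) = - 5 \left(-895 + 796\right) = \left(-5\right) \left(-99\right) = 495$)
$\left(3027 + x\right) + q{\left(N{\left(-4 \right)} \right)} = \left(3027 + 495\right) + 4 = 3522 + 4 = 3526$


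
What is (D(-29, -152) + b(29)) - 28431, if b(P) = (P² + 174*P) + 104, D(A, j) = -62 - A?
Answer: -22473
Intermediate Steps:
b(P) = 104 + P² + 174*P
(D(-29, -152) + b(29)) - 28431 = ((-62 - 1*(-29)) + (104 + 29² + 174*29)) - 28431 = ((-62 + 29) + (104 + 841 + 5046)) - 28431 = (-33 + 5991) - 28431 = 5958 - 28431 = -22473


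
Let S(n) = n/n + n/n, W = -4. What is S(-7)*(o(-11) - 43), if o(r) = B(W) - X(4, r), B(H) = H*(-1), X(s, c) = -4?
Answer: -70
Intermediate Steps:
S(n) = 2 (S(n) = 1 + 1 = 2)
B(H) = -H
o(r) = 8 (o(r) = -1*(-4) - 1*(-4) = 4 + 4 = 8)
S(-7)*(o(-11) - 43) = 2*(8 - 43) = 2*(-35) = -70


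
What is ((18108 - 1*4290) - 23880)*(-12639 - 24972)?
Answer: 378441882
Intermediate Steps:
((18108 - 1*4290) - 23880)*(-12639 - 24972) = ((18108 - 4290) - 23880)*(-37611) = (13818 - 23880)*(-37611) = -10062*(-37611) = 378441882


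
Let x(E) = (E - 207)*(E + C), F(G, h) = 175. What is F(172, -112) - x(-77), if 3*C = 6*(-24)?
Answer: -35325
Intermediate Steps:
C = -48 (C = (6*(-24))/3 = (1/3)*(-144) = -48)
x(E) = (-207 + E)*(-48 + E) (x(E) = (E - 207)*(E - 48) = (-207 + E)*(-48 + E))
F(172, -112) - x(-77) = 175 - (9936 + (-77)**2 - 255*(-77)) = 175 - (9936 + 5929 + 19635) = 175 - 1*35500 = 175 - 35500 = -35325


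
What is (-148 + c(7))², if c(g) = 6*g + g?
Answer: 9801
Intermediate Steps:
c(g) = 7*g
(-148 + c(7))² = (-148 + 7*7)² = (-148 + 49)² = (-99)² = 9801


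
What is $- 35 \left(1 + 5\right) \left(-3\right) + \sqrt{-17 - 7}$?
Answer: $630 + 2 i \sqrt{6} \approx 630.0 + 4.899 i$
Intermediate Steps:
$- 35 \left(1 + 5\right) \left(-3\right) + \sqrt{-17 - 7} = - 35 \cdot 6 \left(-3\right) + \sqrt{-24} = \left(-35\right) \left(-18\right) + 2 i \sqrt{6} = 630 + 2 i \sqrt{6}$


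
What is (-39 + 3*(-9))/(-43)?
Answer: 66/43 ≈ 1.5349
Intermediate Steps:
(-39 + 3*(-9))/(-43) = (-39 - 27)*(-1/43) = -66*(-1/43) = 66/43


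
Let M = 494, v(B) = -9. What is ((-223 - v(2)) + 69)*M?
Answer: -71630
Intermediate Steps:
((-223 - v(2)) + 69)*M = ((-223 - 1*(-9)) + 69)*494 = ((-223 + 9) + 69)*494 = (-214 + 69)*494 = -145*494 = -71630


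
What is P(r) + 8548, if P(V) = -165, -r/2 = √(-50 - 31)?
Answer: 8383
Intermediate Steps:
r = -18*I (r = -2*√(-50 - 31) = -18*I ≈ -18.0*I)
P(r) + 8548 = -165 + 8548 = 8383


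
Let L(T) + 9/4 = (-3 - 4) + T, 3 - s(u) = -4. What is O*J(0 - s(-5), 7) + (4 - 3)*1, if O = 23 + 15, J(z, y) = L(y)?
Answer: -169/2 ≈ -84.500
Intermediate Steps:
s(u) = 7 (s(u) = 3 - 1*(-4) = 3 + 4 = 7)
L(T) = -37/4 + T (L(T) = -9/4 + ((-3 - 4) + T) = -9/4 + (-7 + T) = -37/4 + T)
J(z, y) = -37/4 + y
O = 38
O*J(0 - s(-5), 7) + (4 - 3)*1 = 38*(-37/4 + 7) + (4 - 3)*1 = 38*(-9/4) + 1*1 = -171/2 + 1 = -169/2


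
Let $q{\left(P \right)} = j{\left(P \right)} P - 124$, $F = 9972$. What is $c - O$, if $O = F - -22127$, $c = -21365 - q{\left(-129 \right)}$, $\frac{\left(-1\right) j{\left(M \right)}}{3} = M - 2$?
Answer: $-2643$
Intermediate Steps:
$j{\left(M \right)} = 6 - 3 M$ ($j{\left(M \right)} = - 3 \left(M - 2\right) = - 3 \left(-2 + M\right) = 6 - 3 M$)
$q{\left(P \right)} = -124 + P \left(6 - 3 P\right)$ ($q{\left(P \right)} = \left(6 - 3 P\right) P - 124 = P \left(6 - 3 P\right) - 124 = -124 + P \left(6 - 3 P\right)$)
$c = 29456$ ($c = -21365 - \left(-124 - - 387 \left(-2 - 129\right)\right) = -21365 - \left(-124 - \left(-387\right) \left(-131\right)\right) = -21365 - \left(-124 - 50697\right) = -21365 - -50821 = -21365 + 50821 = 29456$)
$O = 32099$ ($O = 9972 - -22127 = 9972 + 22127 = 32099$)
$c - O = 29456 - 32099 = -2643$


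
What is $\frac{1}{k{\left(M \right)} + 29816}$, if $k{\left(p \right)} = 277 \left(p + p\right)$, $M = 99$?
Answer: $\frac{1}{84662} \approx 1.1812 \cdot 10^{-5}$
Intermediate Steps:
$k{\left(p \right)} = 554 p$ ($k{\left(p \right)} = 277 \cdot 2 p = 554 p$)
$\frac{1}{k{\left(M \right)} + 29816} = \frac{1}{554 \cdot 99 + 29816} = \frac{1}{54846 + 29816} = \frac{1}{84662}$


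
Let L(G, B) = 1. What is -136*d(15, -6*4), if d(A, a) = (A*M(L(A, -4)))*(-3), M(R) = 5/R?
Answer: 30600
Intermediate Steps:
d(A, a) = -15*A (d(A, a) = (A*(5/1))*(-3) = (A*(5*1))*(-3) = (A*5)*(-3) = (5*A)*(-3) = -15*A)
-136*d(15, -6*4) = -(-2040)*15 = -136*(-225) = 30600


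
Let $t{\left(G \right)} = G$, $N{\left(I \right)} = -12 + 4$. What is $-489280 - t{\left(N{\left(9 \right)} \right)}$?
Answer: $-489272$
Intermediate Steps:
$N{\left(I \right)} = -8$
$-489280 - t{\left(N{\left(9 \right)} \right)} = -489280 - -8 = -489280 + 8 = -489272$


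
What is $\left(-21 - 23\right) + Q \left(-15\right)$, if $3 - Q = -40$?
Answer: $-689$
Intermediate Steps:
$Q = 43$ ($Q = 3 - -40 = 3 + 40 = 43$)
$\left(-21 - 23\right) + Q \left(-15\right) = \left(-21 - 23\right) + 43 \left(-15\right) = \left(-21 - 23\right) - 645 = -44 - 645 = -689$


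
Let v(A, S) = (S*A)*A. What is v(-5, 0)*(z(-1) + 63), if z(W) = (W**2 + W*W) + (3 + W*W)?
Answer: 0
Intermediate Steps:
v(A, S) = S*A**2 (v(A, S) = (A*S)*A = S*A**2)
z(W) = 3 + 3*W**2 (z(W) = (W**2 + W**2) + (3 + W**2) = 2*W**2 + (3 + W**2) = 3 + 3*W**2)
v(-5, 0)*(z(-1) + 63) = (0*(-5)**2)*((3 + 3*(-1)**2) + 63) = (0*25)*((3 + 3*1) + 63) = 0*((3 + 3) + 63) = 0*(6 + 63) = 0*69 = 0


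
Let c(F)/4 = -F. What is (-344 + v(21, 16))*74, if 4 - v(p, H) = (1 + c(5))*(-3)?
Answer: -29378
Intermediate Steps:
c(F) = -4*F (c(F) = 4*(-F) = -4*F)
v(p, H) = -53 (v(p, H) = 4 - (1 - 4*5)*(-3) = 4 - (1 - 20)*(-3) = 4 - (-19)*(-3) = 4 - 1*57 = 4 - 57 = -53)
(-344 + v(21, 16))*74 = (-344 - 53)*74 = -397*74 = -29378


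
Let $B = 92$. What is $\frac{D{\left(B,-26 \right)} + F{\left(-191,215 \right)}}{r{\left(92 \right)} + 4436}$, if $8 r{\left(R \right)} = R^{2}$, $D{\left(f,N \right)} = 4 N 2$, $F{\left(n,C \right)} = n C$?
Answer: $- \frac{41273}{5494} \approx -7.5124$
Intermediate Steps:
$F{\left(n,C \right)} = C n$
$D{\left(f,N \right)} = 8 N$
$r{\left(R \right)} = \frac{R^{2}}{8}$
$\frac{D{\left(B,-26 \right)} + F{\left(-191,215 \right)}}{r{\left(92 \right)} + 4436} = \frac{8 \left(-26\right) + 215 \left(-191\right)}{\frac{92^{2}}{8} + 4436} = \frac{-208 - 41065}{\frac{1}{8} \cdot 8464 + 4436} = - \frac{41273}{1058 + 4436} = - \frac{41273}{5494}$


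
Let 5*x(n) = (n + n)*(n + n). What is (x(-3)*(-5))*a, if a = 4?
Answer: -144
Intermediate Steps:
x(n) = 4*n²/5 (x(n) = ((n + n)*(n + n))/5 = ((2*n)*(2*n))/5 = (4*n²)/5 = 4*n²/5)
(x(-3)*(-5))*a = (((⅘)*(-3)²)*(-5))*4 = (((⅘)*9)*(-5))*4 = ((36/5)*(-5))*4 = -36*4 = -144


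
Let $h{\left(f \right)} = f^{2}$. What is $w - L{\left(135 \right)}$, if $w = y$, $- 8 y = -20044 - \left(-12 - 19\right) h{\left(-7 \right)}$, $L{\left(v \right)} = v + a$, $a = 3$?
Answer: $\frac{17421}{8} \approx 2177.6$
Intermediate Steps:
$L{\left(v \right)} = 3 + v$ ($L{\left(v \right)} = v + 3 = 3 + v$)
$y = \frac{18525}{8}$ ($y = - \frac{-20044 - \left(-12 - 19\right) \left(-7\right)^{2}}{8} = - \frac{-20044 - \left(-31\right) 49}{8} = - \frac{-20044 - -1519}{8} = - \frac{-20044 + 1519}{8} = \left(- \frac{1}{8}\right) \left(-18525\right) = \frac{18525}{8} \approx 2315.6$)
$w = \frac{18525}{8} \approx 2315.6$
$w - L{\left(135 \right)} = \frac{18525}{8} - \left(3 + 135\right) = \frac{18525}{8} - 138 = \frac{17421}{8}$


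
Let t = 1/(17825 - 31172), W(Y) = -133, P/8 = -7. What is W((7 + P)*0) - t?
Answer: -1775150/13347 ≈ -133.00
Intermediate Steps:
P = -56 (P = 8*(-7) = -56)
t = -1/13347 (t = 1/(-13347) = -1/13347 ≈ -7.4923e-5)
W((7 + P)*0) - t = -133 - 1*(-1/13347) = -133 + 1/13347 = -1775150/13347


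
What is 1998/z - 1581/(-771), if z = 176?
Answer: 303119/22616 ≈ 13.403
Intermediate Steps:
1998/z - 1581/(-771) = 1998/176 - 1581/(-771) = 1998*(1/176) - 1581*(-1/771) = 999/88 + 527/257 = 303119/22616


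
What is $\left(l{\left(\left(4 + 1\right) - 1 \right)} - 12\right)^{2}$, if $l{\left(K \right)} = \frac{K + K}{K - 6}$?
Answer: $256$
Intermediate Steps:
$l{\left(K \right)} = \frac{2 K}{-6 + K}$
$\left(l{\left(\left(4 + 1\right) - 1 \right)} - 12\right)^{2} = \left(\frac{2 \left(\left(4 + 1\right) - 1\right)}{-6 + \left(\left(4 + 1\right) - 1\right)} - 12\right)^{2} = \left(\frac{2 \left(5 - 1\right)}{-6 + \left(5 - 1\right)} - 12\right)^{2} = \left(2 \cdot 4 \frac{1}{-6 + 4} - 12\right)^{2} = \left(2 \cdot 4 \frac{1}{-2} - 12\right)^{2} = \left(2 \cdot 4 \left(- \frac{1}{2}\right) - 12\right)^{2} = \left(-4 - 12\right)^{2} = \left(-16\right)^{2} = 256$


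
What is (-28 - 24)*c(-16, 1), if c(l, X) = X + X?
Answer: -104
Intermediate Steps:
c(l, X) = 2*X
(-28 - 24)*c(-16, 1) = (-28 - 24)*(2*1) = -52*2 = -104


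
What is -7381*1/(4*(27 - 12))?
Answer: -7381/60 ≈ -123.02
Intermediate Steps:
-7381*1/(4*(27 - 12)) = -7381/(15*4) = -7381/60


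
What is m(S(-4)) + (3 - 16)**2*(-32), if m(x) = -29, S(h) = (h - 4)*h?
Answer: -5437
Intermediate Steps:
S(h) = h*(-4 + h) (S(h) = (-4 + h)*h = h*(-4 + h))
m(S(-4)) + (3 - 16)**2*(-32) = -29 + (3 - 16)**2*(-32) = -29 + (-13)**2*(-32) = -29 + 169*(-32) = -29 - 5408 = -5437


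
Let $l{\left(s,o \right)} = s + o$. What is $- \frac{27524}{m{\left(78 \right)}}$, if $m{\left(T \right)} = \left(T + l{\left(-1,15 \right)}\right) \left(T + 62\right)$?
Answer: $- \frac{983}{460} \approx -2.137$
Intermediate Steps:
$l{\left(s,o \right)} = o + s$
$m{\left(T \right)} = \left(14 + T\right) \left(62 + T\right)$ ($m{\left(T \right)} = \left(T + \left(15 - 1\right)\right) \left(T + 62\right) = \left(T + 14\right) \left(62 + T\right) = \left(14 + T\right) \left(62 + T\right)$)
$- \frac{27524}{m{\left(78 \right)}} = - \frac{27524}{868 + 78^{2} + 76 \cdot 78} = - \frac{27524}{868 + 6084 + 5928} = - \frac{27524}{12880} = \left(-27524\right) \frac{1}{12880} = - \frac{983}{460}$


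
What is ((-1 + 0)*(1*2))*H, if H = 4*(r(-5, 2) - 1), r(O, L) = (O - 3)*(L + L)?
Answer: 264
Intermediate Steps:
r(O, L) = 2*L*(-3 + O) (r(O, L) = (-3 + O)*(2*L) = 2*L*(-3 + O))
H = -132 (H = 4*(2*2*(-3 - 5) - 1) = 4*(2*2*(-8) - 1) = 4*(-32 - 1) = 4*(-33) = -132)
((-1 + 0)*(1*2))*H = ((-1 + 0)*(1*2))*(-132) = -1*2*(-132) = -2*(-132) = 264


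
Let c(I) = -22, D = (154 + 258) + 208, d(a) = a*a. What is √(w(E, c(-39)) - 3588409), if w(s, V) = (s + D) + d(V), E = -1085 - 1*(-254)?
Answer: 2*I*√897034 ≈ 1894.2*I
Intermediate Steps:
d(a) = a²
D = 620 (D = 412 + 208 = 620)
E = -831 (E = -1085 + 254 = -831)
w(s, V) = 620 + s + V² (w(s, V) = (s + 620) + V² = (620 + s) + V² = 620 + s + V²)
√(w(E, c(-39)) - 3588409) = √((620 - 831 + (-22)²) - 3588409) = √((620 - 831 + 484) - 3588409) = √(273 - 3588409) = √(-3588136) = 2*I*√897034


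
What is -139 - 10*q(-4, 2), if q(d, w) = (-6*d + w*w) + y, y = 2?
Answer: -439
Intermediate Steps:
q(d, w) = 2 + w² - 6*d (q(d, w) = (-6*d + w*w) + 2 = (-6*d + w²) + 2 = (w² - 6*d) + 2 = 2 + w² - 6*d)
-139 - 10*q(-4, 2) = -139 - 10*(2 + 2² - 6*(-4)) = -139 - 10*(2 + 4 + 24) = -139 - 10*30 = -139 - 300 = -439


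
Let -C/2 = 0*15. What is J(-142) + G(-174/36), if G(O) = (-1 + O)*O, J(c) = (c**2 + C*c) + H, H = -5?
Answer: 726739/36 ≈ 20187.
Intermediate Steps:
C = 0 (C = -0*15 = -2*0 = 0)
J(c) = -5 + c**2 (J(c) = (c**2 + 0*c) - 5 = (c**2 + 0) - 5 = c**2 - 5 = -5 + c**2)
G(O) = O*(-1 + O)
J(-142) + G(-174/36) = (-5 + (-142)**2) + (-174/36)*(-1 - 174/36) = (-5 + 20164) + (-174*1/36)*(-1 - 174*1/36) = 20159 - 29*(-1 - 29/6)/6 = 20159 - 29/6*(-35/6) = 20159 + 1015/36 = 726739/36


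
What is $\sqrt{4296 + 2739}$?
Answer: $\sqrt{7035} \approx 83.875$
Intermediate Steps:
$\sqrt{4296 + 2739} = \sqrt{7035}$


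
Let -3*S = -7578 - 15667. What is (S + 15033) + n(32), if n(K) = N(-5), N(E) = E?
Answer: 68329/3 ≈ 22776.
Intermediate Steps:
S = 23245/3 (S = -(-7578 - 15667)/3 = -⅓*(-23245) = 23245/3 ≈ 7748.3)
n(K) = -5
(S + 15033) + n(32) = (23245/3 + 15033) - 5 = 68344/3 - 5 = 68329/3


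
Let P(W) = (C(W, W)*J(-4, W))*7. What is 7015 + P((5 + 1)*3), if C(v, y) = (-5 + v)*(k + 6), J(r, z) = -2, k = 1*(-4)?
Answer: 6651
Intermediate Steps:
k = -4
C(v, y) = -10 + 2*v (C(v, y) = (-5 + v)*(-4 + 6) = (-5 + v)*2 = -10 + 2*v)
P(W) = 140 - 28*W (P(W) = ((-10 + 2*W)*(-2))*7 = (20 - 4*W)*7 = 140 - 28*W)
7015 + P((5 + 1)*3) = 7015 + (140 - 28*(5 + 1)*3) = 7015 + (140 - 168*3) = 7015 + (140 - 28*18) = 7015 + (140 - 504) = 7015 - 364 = 6651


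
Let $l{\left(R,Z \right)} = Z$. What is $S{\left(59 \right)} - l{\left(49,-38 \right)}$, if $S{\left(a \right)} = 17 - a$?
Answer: $-4$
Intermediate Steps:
$S{\left(59 \right)} - l{\left(49,-38 \right)} = \left(17 - 59\right) - -38 = \left(17 - 59\right) + 38 = -42 + 38 = -4$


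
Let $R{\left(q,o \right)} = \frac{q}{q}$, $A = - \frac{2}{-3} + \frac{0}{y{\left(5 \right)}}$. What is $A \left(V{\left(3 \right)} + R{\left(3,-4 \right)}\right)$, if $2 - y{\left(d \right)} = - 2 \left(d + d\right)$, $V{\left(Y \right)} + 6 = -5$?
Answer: $- \frac{20}{3} \approx -6.6667$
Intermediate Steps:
$V{\left(Y \right)} = -11$ ($V{\left(Y \right)} = -6 - 5 = -11$)
$y{\left(d \right)} = 2 + 4 d$ ($y{\left(d \right)} = 2 - - 2 \left(d + d\right) = 2 - - 2 \cdot 2 d = 2 - - 4 d = 2 + 4 d$)
$A = \frac{2}{3}$ ($A = - \frac{2}{-3} + \frac{0}{2 + 4 \cdot 5} = \left(-2\right) \left(- \frac{1}{3}\right) + \frac{0}{2 + 20} = \frac{2}{3} + \frac{0}{22} = \frac{2}{3} + 0 \cdot \frac{1}{22} = \frac{2}{3} + 0 = \frac{2}{3} \approx 0.66667$)
$R{\left(q,o \right)} = 1$
$A \left(V{\left(3 \right)} + R{\left(3,-4 \right)}\right) = \frac{2 \left(-11 + 1\right)}{3} = \frac{2}{3} \left(-10\right) = - \frac{20}{3}$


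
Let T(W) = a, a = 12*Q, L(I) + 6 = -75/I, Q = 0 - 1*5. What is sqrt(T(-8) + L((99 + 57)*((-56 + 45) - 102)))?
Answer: I*sqrt(569664979)/2938 ≈ 8.1238*I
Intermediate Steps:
Q = -5 (Q = 0 - 5 = -5)
L(I) = -6 - 75/I
a = -60 (a = 12*(-5) = -60)
T(W) = -60
sqrt(T(-8) + L((99 + 57)*((-56 + 45) - 102))) = sqrt(-60 + (-6 - 75*1/((99 + 57)*((-56 + 45) - 102)))) = sqrt(-60 + (-6 - 75*1/(156*(-11 - 102)))) = sqrt(-60 + (-6 - 75/(156*(-113)))) = sqrt(-60 + (-6 - 75/(-17628))) = sqrt(-60 + (-6 - 75*(-1/17628))) = sqrt(-60 + (-6 + 25/5876)) = sqrt(-60 - 35231/5876) = sqrt(-387791/5876) = I*sqrt(569664979)/2938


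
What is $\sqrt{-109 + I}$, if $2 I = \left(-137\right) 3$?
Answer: $\frac{i \sqrt{1258}}{2} \approx 17.734 i$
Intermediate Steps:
$I = - \frac{411}{2}$ ($I = \frac{\left(-137\right) 3}{2} = \frac{1}{2} \left(-411\right) = - \frac{411}{2} \approx -205.5$)
$\sqrt{-109 + I} = \sqrt{-109 - \frac{411}{2}} = \sqrt{- \frac{629}{2}} = \frac{i \sqrt{1258}}{2}$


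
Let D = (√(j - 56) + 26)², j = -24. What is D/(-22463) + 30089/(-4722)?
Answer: -678703519/106070286 - 208*I*√5/22463 ≈ -6.3986 - 0.020705*I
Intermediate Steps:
D = (26 + 4*I*√5)² (D = (√(-24 - 56) + 26)² = (√(-80) + 26)² = (4*I*√5 + 26)² = (26 + 4*I*√5)² ≈ 596.0 + 465.1*I)
D/(-22463) + 30089/(-4722) = (596 + 208*I*√5)/(-22463) + 30089/(-4722) = (596 + 208*I*√5)*(-1/22463) + 30089*(-1/4722) = (-596/22463 - 208*I*√5/22463) - 30089/4722 = -678703519/106070286 - 208*I*√5/22463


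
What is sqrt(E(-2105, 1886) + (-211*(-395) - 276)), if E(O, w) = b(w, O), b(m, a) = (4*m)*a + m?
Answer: I*sqrt(15795165) ≈ 3974.3*I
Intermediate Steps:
b(m, a) = m + 4*a*m (b(m, a) = 4*a*m + m = m + 4*a*m)
E(O, w) = w*(1 + 4*O)
sqrt(E(-2105, 1886) + (-211*(-395) - 276)) = sqrt(1886*(1 + 4*(-2105)) + (-211*(-395) - 276)) = sqrt(1886*(1 - 8420) + (83345 - 276)) = sqrt(1886*(-8419) + 83069) = sqrt(-15878234 + 83069) = sqrt(-15795165) = I*sqrt(15795165)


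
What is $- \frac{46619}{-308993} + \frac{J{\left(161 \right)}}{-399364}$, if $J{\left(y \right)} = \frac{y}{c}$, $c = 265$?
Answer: $\frac{704815297981}{4671597188540} \approx 0.15087$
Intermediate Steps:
$J{\left(y \right)} = \frac{y}{265}$
$- \frac{46619}{-308993} + \frac{J{\left(161 \right)}}{-399364} = - \frac{46619}{-308993} + \frac{\frac{1}{265} \cdot 161}{-399364} = \left(-46619\right) \left(- \frac{1}{308993}\right) + \frac{161}{265} \left(- \frac{1}{399364}\right) = \frac{46619}{308993} - \frac{23}{15118780} = \frac{704815297981}{4671597188540}$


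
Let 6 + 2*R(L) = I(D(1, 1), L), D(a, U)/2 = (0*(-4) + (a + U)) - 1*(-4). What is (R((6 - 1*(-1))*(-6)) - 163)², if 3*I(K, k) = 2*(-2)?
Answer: 250000/9 ≈ 27778.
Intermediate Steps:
D(a, U) = 8 + 2*U + 2*a (D(a, U) = 2*((0*(-4) + (a + U)) - 1*(-4)) = 2*((0 + (U + a)) + 4) = 2*((U + a) + 4) = 2*(4 + U + a) = 8 + 2*U + 2*a)
I(K, k) = -4/3 (I(K, k) = (2*(-2))/3 = (⅓)*(-4) = -4/3)
R(L) = -11/3 (R(L) = -3 + (½)*(-4/3) = -3 - ⅔ = -11/3)
(R((6 - 1*(-1))*(-6)) - 163)² = (-11/3 - 163)² = (-500/3)² = 250000/9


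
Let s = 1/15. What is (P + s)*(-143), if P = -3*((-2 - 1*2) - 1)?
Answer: -32318/15 ≈ -2154.5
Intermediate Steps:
s = 1/15 ≈ 0.066667
P = 15 (P = -3*((-2 - 2) - 1) = -3*(-4 - 1) = -3*(-5) = 15)
(P + s)*(-143) = (15 + 1/15)*(-143) = (226/15)*(-143) = -32318/15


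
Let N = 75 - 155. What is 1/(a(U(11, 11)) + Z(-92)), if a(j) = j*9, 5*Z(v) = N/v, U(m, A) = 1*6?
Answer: 23/1246 ≈ 0.018459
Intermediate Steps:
N = -80
U(m, A) = 6
Z(v) = -16/v (Z(v) = (-80/v)/5 = -16/v)
a(j) = 9*j
1/(a(U(11, 11)) + Z(-92)) = 1/(9*6 - 16/(-92)) = 1/(54 - 16*(-1/92)) = 1/(54 + 4/23) = 1/(1246/23) = 23/1246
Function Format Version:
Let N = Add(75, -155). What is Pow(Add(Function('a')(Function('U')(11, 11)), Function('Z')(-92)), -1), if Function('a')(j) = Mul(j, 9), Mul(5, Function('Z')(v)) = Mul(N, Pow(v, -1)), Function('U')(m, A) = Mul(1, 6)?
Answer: Rational(23, 1246) ≈ 0.018459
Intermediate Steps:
N = -80
Function('U')(m, A) = 6
Function('Z')(v) = Mul(-16, Pow(v, -1)) (Function('Z')(v) = Mul(Rational(1, 5), Mul(-80, Pow(v, -1))) = Mul(-16, Pow(v, -1)))
Function('a')(j) = Mul(9, j)
Pow(Add(Function('a')(Function('U')(11, 11)), Function('Z')(-92)), -1) = Pow(Add(Mul(9, 6), Mul(-16, Pow(-92, -1))), -1) = Pow(Add(54, Mul(-16, Rational(-1, 92))), -1) = Pow(Add(54, Rational(4, 23)), -1) = Pow(Rational(1246, 23), -1) = Rational(23, 1246)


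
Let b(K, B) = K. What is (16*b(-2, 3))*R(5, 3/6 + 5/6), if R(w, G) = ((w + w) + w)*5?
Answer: -2400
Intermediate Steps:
R(w, G) = 15*w (R(w, G) = (2*w + w)*5 = (3*w)*5 = 15*w)
(16*b(-2, 3))*R(5, 3/6 + 5/6) = (16*(-2))*(15*5) = -32*75 = -2400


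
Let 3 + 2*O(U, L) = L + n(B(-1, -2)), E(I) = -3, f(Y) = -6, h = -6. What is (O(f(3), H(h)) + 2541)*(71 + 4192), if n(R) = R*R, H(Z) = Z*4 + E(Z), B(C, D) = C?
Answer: 21540939/2 ≈ 1.0770e+7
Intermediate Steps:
H(Z) = -3 + 4*Z (H(Z) = Z*4 - 3 = 4*Z - 3 = -3 + 4*Z)
n(R) = R**2
O(U, L) = -1 + L/2 (O(U, L) = -3/2 + (L + (-1)**2)/2 = -3/2 + (L + 1)/2 = -3/2 + (1 + L)/2 = -3/2 + (1/2 + L/2) = -1 + L/2)
(O(f(3), H(h)) + 2541)*(71 + 4192) = ((-1 + (-3 + 4*(-6))/2) + 2541)*(71 + 4192) = ((-1 + (-3 - 24)/2) + 2541)*4263 = ((-1 + (1/2)*(-27)) + 2541)*4263 = ((-1 - 27/2) + 2541)*4263 = (-29/2 + 2541)*4263 = (5053/2)*4263 = 21540939/2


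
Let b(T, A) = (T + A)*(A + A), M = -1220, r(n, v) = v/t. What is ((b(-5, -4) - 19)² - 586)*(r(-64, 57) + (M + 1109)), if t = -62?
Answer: -15425397/62 ≈ -2.4880e+5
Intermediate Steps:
r(n, v) = -v/62 (r(n, v) = v/(-62) = v*(-1/62) = -v/62)
b(T, A) = 2*A*(A + T) (b(T, A) = (A + T)*(2*A) = 2*A*(A + T))
((b(-5, -4) - 19)² - 586)*(r(-64, 57) + (M + 1109)) = ((2*(-4)*(-4 - 5) - 19)² - 586)*(-1/62*57 + (-1220 + 1109)) = ((2*(-4)*(-9) - 19)² - 586)*(-57/62 - 111) = ((72 - 19)² - 586)*(-6939/62) = (53² - 586)*(-6939/62) = (2809 - 586)*(-6939/62) = 2223*(-6939/62) = -15425397/62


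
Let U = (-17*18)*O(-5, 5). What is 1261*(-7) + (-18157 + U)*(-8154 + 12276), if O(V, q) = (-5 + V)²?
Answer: -200985181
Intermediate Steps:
U = -30600 (U = (-17*18)*(-5 - 5)² = -306*(-10)² = -306*100 = -30600)
1261*(-7) + (-18157 + U)*(-8154 + 12276) = 1261*(-7) + (-18157 - 30600)*(-8154 + 12276) = -8827 - 48757*4122 = -8827 - 200976354 = -200985181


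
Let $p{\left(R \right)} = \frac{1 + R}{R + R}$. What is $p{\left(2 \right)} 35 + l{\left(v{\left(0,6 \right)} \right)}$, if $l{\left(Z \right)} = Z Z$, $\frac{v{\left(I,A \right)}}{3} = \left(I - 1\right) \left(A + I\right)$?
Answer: $\frac{1401}{4} \approx 350.25$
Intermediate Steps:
$p{\left(R \right)} = \frac{1 + R}{2 R}$
$v{\left(I,A \right)} = 3 \left(-1 + I\right) \left(A + I\right)$ ($v{\left(I,A \right)} = 3 \left(I - 1\right) \left(A + I\right) = 3 \left(-1 + I\right) \left(A + I\right)$)
$l{\left(Z \right)} = Z^{2}$
$p{\left(2 \right)} 35 + l{\left(v{\left(0,6 \right)} \right)} = \frac{1 + 2}{2 \cdot 2} \cdot 35 + \left(\left(-3\right) 6 - 0 + 3 \cdot 0^{2} + 3 \cdot 6 \cdot 0\right)^{2} = \frac{1}{2} \cdot \frac{1}{2} \cdot 3 \cdot 35 + \left(-18 + 0 + 3 \cdot 0 + 0\right)^{2} = \frac{3}{4} \cdot 35 + \left(-18 + 0 + 0 + 0\right)^{2} = \frac{105}{4} + \left(-18\right)^{2} = \frac{105}{4} + 324 = \frac{1401}{4}$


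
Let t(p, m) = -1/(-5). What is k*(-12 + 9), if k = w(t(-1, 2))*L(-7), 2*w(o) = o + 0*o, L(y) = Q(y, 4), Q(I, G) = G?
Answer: -6/5 ≈ -1.2000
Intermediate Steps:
t(p, m) = ⅕ (t(p, m) = -1*(-⅕) = ⅕)
L(y) = 4
w(o) = o/2 (w(o) = (o + 0*o)/2 = (o + 0)/2 = o/2)
k = ⅖ (k = ((½)*(⅕))*4 = (⅒)*4 = ⅖ ≈ 0.40000)
k*(-12 + 9) = 2*(-12 + 9)/5 = (⅖)*(-3) = -6/5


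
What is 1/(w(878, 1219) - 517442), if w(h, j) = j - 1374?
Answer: -1/517597 ≈ -1.9320e-6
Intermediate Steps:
w(h, j) = -1374 + j
1/(w(878, 1219) - 517442) = 1/((-1374 + 1219) - 517442) = 1/(-155 - 517442) = 1/(-517597) = -1/517597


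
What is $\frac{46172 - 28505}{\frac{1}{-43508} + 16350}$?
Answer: $\frac{768655836}{711355799} \approx 1.0806$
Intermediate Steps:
$\frac{46172 - 28505}{\frac{1}{-43508} + 16350} = \frac{17667}{- \frac{1}{43508} + 16350} = \frac{17667}{\frac{711355799}{43508}} = 17667 \cdot \frac{43508}{711355799} = \frac{768655836}{711355799}$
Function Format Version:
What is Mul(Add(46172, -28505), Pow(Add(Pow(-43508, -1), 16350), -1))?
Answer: Rational(768655836, 711355799) ≈ 1.0806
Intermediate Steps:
Mul(Add(46172, -28505), Pow(Add(Pow(-43508, -1), 16350), -1)) = Mul(17667, Pow(Add(Rational(-1, 43508), 16350), -1)) = Mul(17667, Pow(Rational(711355799, 43508), -1)) = Mul(17667, Rational(43508, 711355799)) = Rational(768655836, 711355799)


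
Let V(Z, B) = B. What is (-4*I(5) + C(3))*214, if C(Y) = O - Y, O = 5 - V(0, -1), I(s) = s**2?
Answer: -20758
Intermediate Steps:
O = 6 (O = 5 - 1*(-1) = 5 + 1 = 6)
C(Y) = 6 - Y
(-4*I(5) + C(3))*214 = (-4*5**2 + (6 - 1*3))*214 = (-4*25 + (6 - 3))*214 = (-100 + 3)*214 = -97*214 = -20758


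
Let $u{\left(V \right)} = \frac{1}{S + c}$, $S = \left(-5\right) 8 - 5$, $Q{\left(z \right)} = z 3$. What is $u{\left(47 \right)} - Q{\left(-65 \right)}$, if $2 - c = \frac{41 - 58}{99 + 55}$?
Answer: $\frac{1287821}{6605} \approx 194.98$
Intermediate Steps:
$Q{\left(z \right)} = 3 z$
$c = \frac{325}{154}$ ($c = 2 - \frac{41 - 58}{99 + 55} = 2 - - \frac{17}{154} = 2 + \frac{17}{154} = \frac{325}{154} \approx 2.1104$)
$S = -45$ ($S = -40 - 5 = -45$)
$u{\left(V \right)} = - \frac{154}{6605}$ ($u{\left(V \right)} = \frac{1}{-45 + \frac{325}{154}} = \frac{1}{- \frac{6605}{154}} = - \frac{154}{6605}$)
$u{\left(47 \right)} - Q{\left(-65 \right)} = - \frac{154}{6605} - 3 \left(-65\right) = - \frac{154}{6605} - -195 = - \frac{154}{6605} + 195 = \frac{1287821}{6605}$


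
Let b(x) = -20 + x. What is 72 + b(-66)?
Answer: -14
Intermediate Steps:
72 + b(-66) = 72 + (-20 - 66) = 72 - 86 = -14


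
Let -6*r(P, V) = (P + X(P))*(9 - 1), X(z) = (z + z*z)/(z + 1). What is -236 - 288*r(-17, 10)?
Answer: -13292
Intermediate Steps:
X(z) = (z + z²)/(1 + z)
r(P, V) = -8*P/3 (r(P, V) = -(P + P)*(9 - 1)/6 = -2*P*8/6 = -8*P/3)
-236 - 288*r(-17, 10) = -236 - (-768)*(-17) = -236 - 288*136/3 = -236 - 13056 = -13292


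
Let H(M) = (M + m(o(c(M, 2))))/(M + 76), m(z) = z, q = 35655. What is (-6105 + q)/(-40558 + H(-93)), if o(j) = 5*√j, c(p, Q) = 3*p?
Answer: -173158286775/237631357712 + 3767625*I*√31/237631357712 ≈ -0.72868 + 8.8276e-5*I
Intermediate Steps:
H(M) = (M + 5*√3*√M)/(76 + M) (H(M) = (M + 5*√(3*M))/(M + 76) = (M + 5*(√3*√M))/(76 + M) = (M + 5*√3*√M)/(76 + M))
(-6105 + q)/(-40558 + H(-93)) = (-6105 + 35655)/(-40558 + (-93 + 5*√3*√(-93))/(76 - 93)) = 29550/(-40558 + (-93 + 5*√3*(I*√93))/(-17)) = 29550/(-40558 - (-93 + 15*I*√31)/17) = 29550/(-40558 + (93/17 - 15*I*√31/17)) = 29550/(-689393/17 - 15*I*√31/17)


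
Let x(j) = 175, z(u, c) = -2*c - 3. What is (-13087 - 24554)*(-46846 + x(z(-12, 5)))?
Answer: 1756743111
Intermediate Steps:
z(u, c) = -3 - 2*c
(-13087 - 24554)*(-46846 + x(z(-12, 5))) = (-13087 - 24554)*(-46846 + 175) = -37641*(-46671) = 1756743111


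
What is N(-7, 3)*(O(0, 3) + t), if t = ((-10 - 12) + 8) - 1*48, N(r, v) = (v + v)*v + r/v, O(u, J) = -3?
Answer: -3055/3 ≈ -1018.3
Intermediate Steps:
N(r, v) = 2*v**2 + r/v (N(r, v) = (2*v)*v + r/v = 2*v**2 + r/v)
t = -62 (t = (-22 + 8) - 48 = -14 - 48 = -62)
N(-7, 3)*(O(0, 3) + t) = ((-7 + 2*3**3)/3)*(-3 - 62) = ((-7 + 2*27)/3)*(-65) = ((-7 + 54)/3)*(-65) = ((1/3)*47)*(-65) = (47/3)*(-65) = -3055/3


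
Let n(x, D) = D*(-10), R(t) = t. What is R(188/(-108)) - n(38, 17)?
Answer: 4543/27 ≈ 168.26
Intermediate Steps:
n(x, D) = -10*D
R(188/(-108)) - n(38, 17) = 188/(-108) - (-10)*17 = 188*(-1/108) - 1*(-170) = -47/27 + 170 = 4543/27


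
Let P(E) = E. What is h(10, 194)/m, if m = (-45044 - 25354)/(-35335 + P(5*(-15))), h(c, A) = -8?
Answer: -141640/35199 ≈ -4.0240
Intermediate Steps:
m = 35199/17705 (m = (-45044 - 25354)/(-35335 + 5*(-15)) = -70398/(-35335 - 75) = -70398/(-35410) = -70398*(-1/35410) = 35199/17705 ≈ 1.9881)
h(10, 194)/m = -8/35199/17705 = -8*17705/35199 = -141640/35199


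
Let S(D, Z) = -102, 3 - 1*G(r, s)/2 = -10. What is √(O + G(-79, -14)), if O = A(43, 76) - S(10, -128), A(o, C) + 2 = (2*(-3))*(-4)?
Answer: 5*√6 ≈ 12.247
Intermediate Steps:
G(r, s) = 26 (G(r, s) = 6 - 2*(-10) = 6 + 20 = 26)
A(o, C) = 22 (A(o, C) = -2 + (2*(-3))*(-4) = -2 - 6*(-4) = -2 + 24 = 22)
O = 124 (O = 22 - 1*(-102) = 22 + 102 = 124)
√(O + G(-79, -14)) = √(124 + 26) = √150 = 5*√6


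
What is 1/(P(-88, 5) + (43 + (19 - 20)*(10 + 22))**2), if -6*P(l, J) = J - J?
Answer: 1/121 ≈ 0.0082645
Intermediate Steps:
P(l, J) = 0 (P(l, J) = -(J - J)/6 = -1/6*0 = 0)
1/(P(-88, 5) + (43 + (19 - 20)*(10 + 22))**2) = 1/(0 + (43 + (19 - 20)*(10 + 22))**2) = 1/(0 + (43 - 1*32)**2) = 1/(0 + (43 - 32)**2) = 1/(0 + 11**2) = 1/(0 + 121) = 1/121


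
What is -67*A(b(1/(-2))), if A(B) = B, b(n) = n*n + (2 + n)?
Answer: -469/4 ≈ -117.25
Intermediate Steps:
b(n) = 2 + n + n**2 (b(n) = n**2 + (2 + n) = 2 + n + n**2)
-67*A(b(1/(-2))) = -67*(2 + 1/(-2) + (1/(-2))**2) = -67*(2 + 1*(-1/2) + (1*(-1/2))**2) = -67*(2 - 1/2 + (-1/2)**2) = -67*(2 - 1/2 + 1/4) = -67*7/4 = -469/4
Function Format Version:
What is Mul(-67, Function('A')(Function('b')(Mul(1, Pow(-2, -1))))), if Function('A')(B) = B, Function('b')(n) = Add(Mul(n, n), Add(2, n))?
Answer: Rational(-469, 4) ≈ -117.25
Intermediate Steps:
Function('b')(n) = Add(2, n, Pow(n, 2)) (Function('b')(n) = Add(Pow(n, 2), Add(2, n)) = Add(2, n, Pow(n, 2)))
Mul(-67, Function('A')(Function('b')(Mul(1, Pow(-2, -1))))) = Mul(-67, Add(2, Mul(1, Pow(-2, -1)), Pow(Mul(1, Pow(-2, -1)), 2))) = Mul(-67, Add(2, Mul(1, Rational(-1, 2)), Pow(Mul(1, Rational(-1, 2)), 2))) = Mul(-67, Add(2, Rational(-1, 2), Pow(Rational(-1, 2), 2))) = Mul(-67, Add(2, Rational(-1, 2), Rational(1, 4))) = Mul(-67, Rational(7, 4)) = Rational(-469, 4)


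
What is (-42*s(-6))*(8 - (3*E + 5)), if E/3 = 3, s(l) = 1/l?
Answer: -168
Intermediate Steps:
E = 9 (E = 3*3 = 9)
(-42*s(-6))*(8 - (3*E + 5)) = (-42/(-6))*(8 - (3*9 + 5)) = (-42*(-⅙))*(8 - (27 + 5)) = 7*(8 - 1*32) = 7*(8 - 32) = 7*(-24) = -168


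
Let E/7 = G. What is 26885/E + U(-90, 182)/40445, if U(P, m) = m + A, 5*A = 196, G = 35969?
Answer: 5715291123/50916817175 ≈ 0.11225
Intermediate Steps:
A = 196/5 (A = (⅕)*196 = 196/5 ≈ 39.200)
E = 251783 (E = 7*35969 = 251783)
U(P, m) = 196/5 + m (U(P, m) = m + 196/5 = 196/5 + m)
26885/E + U(-90, 182)/40445 = 26885/251783 + (196/5 + 182)/40445 = 26885*(1/251783) + (1106/5)*(1/40445) = 26885/251783 + 1106/202225 = 5715291123/50916817175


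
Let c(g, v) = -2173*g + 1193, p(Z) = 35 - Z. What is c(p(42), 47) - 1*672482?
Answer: -656078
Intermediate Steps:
c(g, v) = 1193 - 2173*g
c(p(42), 47) - 1*672482 = (1193 - 2173*(35 - 1*42)) - 1*672482 = (1193 - 2173*(35 - 42)) - 672482 = (1193 - 2173*(-7)) - 672482 = (1193 + 15211) - 672482 = 16404 - 672482 = -656078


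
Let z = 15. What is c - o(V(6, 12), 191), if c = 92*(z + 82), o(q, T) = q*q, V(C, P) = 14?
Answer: 8728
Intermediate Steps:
o(q, T) = q**2
c = 8924 (c = 92*(15 + 82) = 92*97 = 8924)
c - o(V(6, 12), 191) = 8924 - 1*14**2 = 8924 - 1*196 = 8924 - 196 = 8728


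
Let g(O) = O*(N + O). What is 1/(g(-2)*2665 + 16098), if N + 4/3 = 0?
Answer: 3/101594 ≈ 2.9529e-5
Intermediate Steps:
N = -4/3 (N = -4/3 + 0 = -4/3 ≈ -1.3333)
g(O) = O*(-4/3 + O)
1/(g(-2)*2665 + 16098) = 1/(((1/3)*(-2)*(-4 + 3*(-2)))*2665 + 16098) = 1/(((1/3)*(-2)*(-4 - 6))*2665 + 16098) = 1/(((1/3)*(-2)*(-10))*2665 + 16098) = 1/((20/3)*2665 + 16098) = 1/(53300/3 + 16098) = 1/(101594/3) = 3/101594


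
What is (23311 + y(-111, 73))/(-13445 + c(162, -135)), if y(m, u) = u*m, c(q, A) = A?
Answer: -3802/3395 ≈ -1.1199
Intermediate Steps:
y(m, u) = m*u
(23311 + y(-111, 73))/(-13445 + c(162, -135)) = (23311 - 111*73)/(-13445 - 135) = (23311 - 8103)/(-13580) = 15208*(-1/13580) = -3802/3395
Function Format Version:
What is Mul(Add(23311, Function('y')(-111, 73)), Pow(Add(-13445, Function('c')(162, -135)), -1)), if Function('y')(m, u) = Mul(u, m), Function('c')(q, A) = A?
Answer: Rational(-3802, 3395) ≈ -1.1199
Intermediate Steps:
Function('y')(m, u) = Mul(m, u)
Mul(Add(23311, Function('y')(-111, 73)), Pow(Add(-13445, Function('c')(162, -135)), -1)) = Mul(Add(23311, Mul(-111, 73)), Pow(Add(-13445, -135), -1)) = Mul(Add(23311, -8103), Pow(-13580, -1)) = Mul(15208, Rational(-1, 13580)) = Rational(-3802, 3395)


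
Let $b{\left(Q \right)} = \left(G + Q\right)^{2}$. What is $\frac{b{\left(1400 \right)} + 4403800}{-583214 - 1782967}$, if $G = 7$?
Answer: $- \frac{6383449}{2366181} \approx -2.6978$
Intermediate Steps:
$b{\left(Q \right)} = \left(7 + Q\right)^{2}$
$\frac{b{\left(1400 \right)} + 4403800}{-583214 - 1782967} = \frac{\left(7 + 1400\right)^{2} + 4403800}{-583214 - 1782967} = \frac{1407^{2} + 4403800}{-2366181} = \left(1979649 + 4403800\right) \left(- \frac{1}{2366181}\right) = 6383449 \left(- \frac{1}{2366181}\right) = - \frac{6383449}{2366181}$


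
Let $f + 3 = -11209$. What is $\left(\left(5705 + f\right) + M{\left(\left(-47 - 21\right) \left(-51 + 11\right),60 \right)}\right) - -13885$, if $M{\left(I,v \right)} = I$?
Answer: $11098$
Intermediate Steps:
$f = -11212$ ($f = -3 - 11209 = -11212$)
$\left(\left(5705 + f\right) + M{\left(\left(-47 - 21\right) \left(-51 + 11\right),60 \right)}\right) - -13885 = \left(\left(5705 - 11212\right) + \left(-47 - 21\right) \left(-51 + 11\right)\right) - -13885 = \left(-5507 - -2720\right) + 13885 = \left(-5507 + 2720\right) + 13885 = -2787 + 13885 = 11098$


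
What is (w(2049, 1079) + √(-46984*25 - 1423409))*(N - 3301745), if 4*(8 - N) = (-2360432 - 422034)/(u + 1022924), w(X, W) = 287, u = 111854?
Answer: -2150627505103693/2269556 - 7493475627539*I*√2598009/2269556 ≈ -9.476e+8 - 5.3219e+9*I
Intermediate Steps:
N = 19547681/2269556 (N = 8 - (-2360432 - 422034)/(4*(111854 + 1022924)) = 8 - (-1391233)/(2*1134778) = 8 - ¼*(-1391233/567389) = 8 + 1391233/2269556 = 19547681/2269556 ≈ 8.6130)
(w(2049, 1079) + √(-46984*25 - 1423409))*(N - 3301745) = (287 + √(-46984*25 - 1423409))*(19547681/2269556 - 3301745) = (287 + √(-1174600 - 1423409))*(-7493475627539/2269556) = (287 + √(-2598009))*(-7493475627539/2269556) = (287 + I*√2598009)*(-7493475627539/2269556) = -2150627505103693/2269556 - 7493475627539*I*√2598009/2269556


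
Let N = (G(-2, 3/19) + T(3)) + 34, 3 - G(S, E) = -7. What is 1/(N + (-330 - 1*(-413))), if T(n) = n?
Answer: 1/130 ≈ 0.0076923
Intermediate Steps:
G(S, E) = 10 (G(S, E) = 3 - 1*(-7) = 3 + 7 = 10)
N = 47 (N = (10 + 3) + 34 = 13 + 34 = 47)
1/(N + (-330 - 1*(-413))) = 1/(47 + (-330 - 1*(-413))) = 1/(47 + (-330 + 413)) = 1/(47 + 83) = 1/130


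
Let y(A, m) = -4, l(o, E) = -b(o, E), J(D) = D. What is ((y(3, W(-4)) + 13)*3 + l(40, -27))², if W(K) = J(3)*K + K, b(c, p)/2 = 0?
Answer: 729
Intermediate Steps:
b(c, p) = 0 (b(c, p) = 2*0 = 0)
l(o, E) = 0 (l(o, E) = -1*0 = 0)
W(K) = 4*K (W(K) = 3*K + K = 4*K)
((y(3, W(-4)) + 13)*3 + l(40, -27))² = ((-4 + 13)*3 + 0)² = (9*3 + 0)² = (27 + 0)² = 27² = 729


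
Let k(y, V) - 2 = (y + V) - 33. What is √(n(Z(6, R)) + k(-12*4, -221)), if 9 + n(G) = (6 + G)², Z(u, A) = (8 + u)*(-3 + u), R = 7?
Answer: √1995 ≈ 44.665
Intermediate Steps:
Z(u, A) = (-3 + u)*(8 + u)
n(G) = -9 + (6 + G)²
k(y, V) = -31 + V + y (k(y, V) = 2 + ((y + V) - 33) = 2 + ((V + y) - 33) = 2 + (-33 + V + y) = -31 + V + y)
√(n(Z(6, R)) + k(-12*4, -221)) = √((-9 + (6 + (-24 + 6² + 5*6))²) + (-31 - 221 - 12*4)) = √((-9 + (6 + (-24 + 36 + 30))²) + (-31 - 221 - 48)) = √((-9 + (6 + 42)²) - 300) = √((-9 + 48²) - 300) = √((-9 + 2304) - 300) = √(2295 - 300) = √1995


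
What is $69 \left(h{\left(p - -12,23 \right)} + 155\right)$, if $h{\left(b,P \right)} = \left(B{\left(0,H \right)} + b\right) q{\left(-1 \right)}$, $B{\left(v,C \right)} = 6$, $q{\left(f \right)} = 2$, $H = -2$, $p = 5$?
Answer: $13869$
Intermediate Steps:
$h{\left(b,P \right)} = 12 + 2 b$ ($h{\left(b,P \right)} = \left(6 + b\right) 2 = 12 + 2 b$)
$69 \left(h{\left(p - -12,23 \right)} + 155\right) = 69 \left(\left(12 + 2 \left(5 - -12\right)\right) + 155\right) = 69 \left(\left(12 + 2 \left(5 + 12\right)\right) + 155\right) = 69 \left(\left(12 + 2 \cdot 17\right) + 155\right) = 69 \left(\left(12 + 34\right) + 155\right) = 69 \left(46 + 155\right) = 69 \cdot 201 = 13869$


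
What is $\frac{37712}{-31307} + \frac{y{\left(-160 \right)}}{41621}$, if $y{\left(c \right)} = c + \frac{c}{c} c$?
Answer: $- \frac{1579629392}{1303028647} \approx -1.2123$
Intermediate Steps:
$y{\left(c \right)} = 2 c$ ($y{\left(c \right)} = c + 1 c = c + c = 2 c$)
$\frac{37712}{-31307} + \frac{y{\left(-160 \right)}}{41621} = \frac{37712}{-31307} + \frac{2 \left(-160\right)}{41621} = 37712 \left(- \frac{1}{31307}\right) - \frac{320}{41621} = - \frac{37712}{31307} - \frac{320}{41621} = - \frac{1579629392}{1303028647}$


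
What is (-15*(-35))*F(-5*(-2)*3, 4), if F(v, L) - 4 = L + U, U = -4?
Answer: 2100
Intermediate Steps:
F(v, L) = L (F(v, L) = 4 + (L - 4) = 4 + (-4 + L) = L)
(-15*(-35))*F(-5*(-2)*3, 4) = -15*(-35)*4 = 525*4 = 2100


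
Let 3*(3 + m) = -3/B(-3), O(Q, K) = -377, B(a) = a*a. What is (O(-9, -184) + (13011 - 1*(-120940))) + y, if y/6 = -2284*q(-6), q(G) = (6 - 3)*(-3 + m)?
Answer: 384814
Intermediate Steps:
B(a) = a²
m = -28/9 (m = -3 + (-3/((-3)²))/3 = -3 + (-3/9)/3 = -3 + (-3*⅑)/3 = -3 + (⅓)*(-⅓) = -3 - ⅑ = -28/9 ≈ -3.1111)
q(G) = -55/3 (q(G) = (6 - 3)*(-3 - 28/9) = 3*(-55/9) = -55/3)
y = 251240 (y = 6*(-2284*(-55/3)) = 6*(125620/3) = 251240)
(O(-9, -184) + (13011 - 1*(-120940))) + y = (-377 + (13011 - 1*(-120940))) + 251240 = (-377 + (13011 + 120940)) + 251240 = (-377 + 133951) + 251240 = 133574 + 251240 = 384814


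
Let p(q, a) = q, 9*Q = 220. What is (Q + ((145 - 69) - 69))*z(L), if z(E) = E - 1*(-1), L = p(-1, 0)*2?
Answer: -283/9 ≈ -31.444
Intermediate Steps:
Q = 220/9 (Q = (1/9)*220 = 220/9 ≈ 24.444)
L = -2 (L = -1*2 = -2)
z(E) = 1 + E (z(E) = E + 1 = 1 + E)
(Q + ((145 - 69) - 69))*z(L) = (220/9 + ((145 - 69) - 69))*(1 - 2) = (220/9 + (76 - 69))*(-1) = (220/9 + 7)*(-1) = (283/9)*(-1) = -283/9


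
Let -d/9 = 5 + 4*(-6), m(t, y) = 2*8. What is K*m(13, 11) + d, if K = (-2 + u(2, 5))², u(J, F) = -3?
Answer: 571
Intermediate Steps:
m(t, y) = 16
d = 171 (d = -9*(5 + 4*(-6)) = -9*(5 - 24) = -9*(-19) = 171)
K = 25 (K = (-2 - 3)² = (-5)² = 25)
K*m(13, 11) + d = 25*16 + 171 = 400 + 171 = 571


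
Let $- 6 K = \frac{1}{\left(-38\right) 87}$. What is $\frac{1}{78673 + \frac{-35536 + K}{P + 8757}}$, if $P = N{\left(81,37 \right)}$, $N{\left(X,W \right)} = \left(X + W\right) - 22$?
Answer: $\frac{175608108}{13814911788589} \approx 1.2711 \cdot 10^{-5}$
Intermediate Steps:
$K = \frac{1}{19836}$ ($K = - \frac{1}{6 \left(\left(-38\right) 87\right)} = - \frac{1}{6 \left(-3306\right)} = \left(- \frac{1}{6}\right) \left(- \frac{1}{3306}\right) = \frac{1}{19836} \approx 5.0413 \cdot 10^{-5}$)
$N{\left(X,W \right)} = -22 + W + X$ ($N{\left(X,W \right)} = \left(W + X\right) - 22 = -22 + W + X$)
$P = 96$ ($P = -22 + 37 + 81 = 96$)
$\frac{1}{78673 + \frac{-35536 + K}{P + 8757}} = \frac{1}{78673 + \frac{-35536 + \frac{1}{19836}}{96 + 8757}} = \frac{1}{78673 - \frac{704892095}{19836 \cdot 8853}} = \frac{1}{78673 - \frac{704892095}{175608108}} = \frac{1}{\frac{13814911788589}{175608108}} = \frac{175608108}{13814911788589}$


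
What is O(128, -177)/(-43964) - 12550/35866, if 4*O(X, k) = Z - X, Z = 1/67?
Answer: -73780483325/211292918416 ≈ -0.34919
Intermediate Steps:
Z = 1/67 ≈ 0.014925
O(X, k) = 1/268 - X/4 (O(X, k) = (1/67 - X)/4 = 1/268 - X/4)
O(128, -177)/(-43964) - 12550/35866 = (1/268 - 1/4*128)/(-43964) - 12550/35866 = (1/268 - 32)*(-1/43964) - 12550*1/35866 = -8575/268*(-1/43964) - 6275/17933 = 8575/11782352 - 6275/17933 = -73780483325/211292918416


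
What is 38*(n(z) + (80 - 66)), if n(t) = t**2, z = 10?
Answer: 4332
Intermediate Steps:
38*(n(z) + (80 - 66)) = 38*(10**2 + (80 - 66)) = 38*(100 + 14) = 38*114 = 4332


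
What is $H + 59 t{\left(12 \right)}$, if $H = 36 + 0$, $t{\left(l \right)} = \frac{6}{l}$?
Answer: $\frac{131}{2} \approx 65.5$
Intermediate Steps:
$H = 36$
$H + 59 t{\left(12 \right)} = 36 + 59 \cdot \frac{6}{12} = 36 + 59 \cdot 6 \cdot \frac{1}{12} = 36 + 59 \cdot \frac{1}{2} = 36 + \frac{59}{2} = \frac{131}{2}$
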